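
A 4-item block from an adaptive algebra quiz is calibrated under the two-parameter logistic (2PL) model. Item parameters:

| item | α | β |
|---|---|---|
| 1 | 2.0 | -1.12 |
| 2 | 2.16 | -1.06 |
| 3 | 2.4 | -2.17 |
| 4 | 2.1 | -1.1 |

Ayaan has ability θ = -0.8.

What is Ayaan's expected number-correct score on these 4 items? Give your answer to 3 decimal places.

P(θ) = 1 / (1 + exp(−α(θ − β)))
P_1 = 1/(1+e^{-0.6400}) = 0.6548
P_2 = 1/(1+e^{-0.5616}) = 0.6368
P_3 = 1/(1+e^{-3.2880}) = 0.9640
P_4 = 1/(1+e^{-0.6300}) = 0.6525
E[score] = 0.6548 + 0.6368 + 0.9640 + 0.6525 = 2.9081

2.908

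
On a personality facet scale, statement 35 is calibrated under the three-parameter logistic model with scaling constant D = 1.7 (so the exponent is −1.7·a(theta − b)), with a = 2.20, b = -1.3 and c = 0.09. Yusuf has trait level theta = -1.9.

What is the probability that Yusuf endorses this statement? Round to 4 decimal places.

P(theta) = c + (1 − c) · 1 / (1 + exp(−D·a(theta − b)))
Exponent: 1.7 × 2.20 × (-1.9 − (-1.3)) = -2.2440
1/(1 + e^{2.2440}) = 0.0959
P = 0.09 + 0.91 × 0.0959 = 0.1772

0.1772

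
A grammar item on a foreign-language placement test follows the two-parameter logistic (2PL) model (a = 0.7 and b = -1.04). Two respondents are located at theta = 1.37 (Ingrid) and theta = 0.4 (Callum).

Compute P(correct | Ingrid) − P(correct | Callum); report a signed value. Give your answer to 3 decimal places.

P(theta) = 1 / (1 + exp(−a(theta − b)))
P(Ingrid) = 0.8438  [exponent 1.6870]
P(Callum) = 0.7326  [exponent 1.0080]
Difference = 0.8438 − 0.7326 = 0.1112

0.111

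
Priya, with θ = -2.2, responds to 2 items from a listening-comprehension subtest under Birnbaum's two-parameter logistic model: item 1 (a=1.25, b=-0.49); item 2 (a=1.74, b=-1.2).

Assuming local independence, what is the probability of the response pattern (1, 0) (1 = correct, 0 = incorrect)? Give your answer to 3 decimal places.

0.090

P(θ) = 1 / (1 + exp(−a(θ − b)))
P_1 = 1/(1+e^{2.1375}) = 0.1055
P_2 = 1/(1+e^{1.7400}) = 0.1493
L = P_1 × (1−P_2) = 0.1055 × 0.8507 = 0.08975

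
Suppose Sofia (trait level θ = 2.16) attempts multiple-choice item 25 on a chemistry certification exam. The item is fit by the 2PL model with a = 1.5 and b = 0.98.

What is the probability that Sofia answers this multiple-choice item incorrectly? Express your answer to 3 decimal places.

P(θ) = 1 / (1 + exp(−a(θ − b)))
Exponent: 1.5 × (2.16 − 0.98) = 1.7700
1/(1 + e^{-1.7700}) = 0.8545
P(incorrect) = 1 − 0.8545 = 0.1455

0.146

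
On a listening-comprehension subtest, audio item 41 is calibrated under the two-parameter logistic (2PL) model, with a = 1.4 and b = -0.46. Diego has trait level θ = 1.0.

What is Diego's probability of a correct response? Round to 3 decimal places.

P(θ) = 1 / (1 + exp(−a(θ − b)))
Exponent: 1.4 × (1.0 − (-0.46)) = 2.0440
1/(1 + e^{-2.0440}) = 0.8853

0.885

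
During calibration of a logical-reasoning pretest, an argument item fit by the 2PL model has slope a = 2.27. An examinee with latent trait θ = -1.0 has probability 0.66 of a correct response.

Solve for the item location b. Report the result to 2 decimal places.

P(θ) = 1 / (1 + exp(−a(θ − b)))
logit(0.66) = ln(0.66/0.34) = 0.6633
b = θ − logit/(a) = -1.0 − 0.6633/2.2700 = -1.2922

-1.29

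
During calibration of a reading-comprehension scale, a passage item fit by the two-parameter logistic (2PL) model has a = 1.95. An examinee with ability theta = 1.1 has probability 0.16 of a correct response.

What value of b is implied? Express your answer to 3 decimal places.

1.950

P(theta) = 1 / (1 + exp(−a(theta − b)))
logit(0.16) = ln(0.16/0.84) = -1.6582
b = theta − logit/(a) = 1.1 − (-1.6582)/1.9500 = 1.9504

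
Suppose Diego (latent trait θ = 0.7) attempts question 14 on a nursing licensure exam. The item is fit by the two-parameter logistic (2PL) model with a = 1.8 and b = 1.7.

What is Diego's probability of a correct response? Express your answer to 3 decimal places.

0.142

P(θ) = 1 / (1 + exp(−a(θ − b)))
Exponent: 1.8 × (0.7 − 1.7) = -1.8000
1/(1 + e^{1.8000}) = 0.1419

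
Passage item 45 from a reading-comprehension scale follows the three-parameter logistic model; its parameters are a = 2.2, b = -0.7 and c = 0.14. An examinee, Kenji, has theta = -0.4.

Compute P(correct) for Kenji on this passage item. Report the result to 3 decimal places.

P(theta) = c + (1 − c) · 1 / (1 + exp(−a(theta − b)))
Exponent: 2.2 × (-0.4 − (-0.7)) = 0.6600
1/(1 + e^{-0.6600}) = 0.6593
P = 0.14 + 0.86 × 0.6593 = 0.7070

0.707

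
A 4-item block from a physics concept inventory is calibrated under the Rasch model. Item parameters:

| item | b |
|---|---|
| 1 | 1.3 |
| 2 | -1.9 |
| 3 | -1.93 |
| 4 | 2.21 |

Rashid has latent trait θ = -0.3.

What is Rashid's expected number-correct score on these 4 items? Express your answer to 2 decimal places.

P(θ) = 1 / (1 + exp(−(θ − b)))
P_1 = 1/(1+e^{1.6000}) = 0.1680
P_2 = 1/(1+e^{-1.6000}) = 0.8320
P_3 = 1/(1+e^{-1.6300}) = 0.8362
P_4 = 1/(1+e^{2.5100}) = 0.0752
E[score] = 0.1680 + 0.8320 + 0.8362 + 0.0752 = 1.9113

1.91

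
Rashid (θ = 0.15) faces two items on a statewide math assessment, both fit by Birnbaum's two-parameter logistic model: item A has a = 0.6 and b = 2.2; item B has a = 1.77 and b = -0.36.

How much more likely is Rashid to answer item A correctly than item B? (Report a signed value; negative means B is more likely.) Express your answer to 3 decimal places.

P(θ) = 1 / (1 + exp(−a(θ − b)))
P_A = 0.2262
P_B = 0.7115
P_A − P_B = -0.4853

-0.485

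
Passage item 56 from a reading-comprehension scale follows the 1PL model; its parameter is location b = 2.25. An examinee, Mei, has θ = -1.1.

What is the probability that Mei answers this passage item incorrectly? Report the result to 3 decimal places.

0.966

P(θ) = 1 / (1 + exp(−(θ − b)))
Exponent: (-1.1 − 2.25) = -3.3500
1/(1 + e^{3.3500}) = 0.0339
P = 0.0339
P(incorrect) = 1 − 0.0339 = 0.9661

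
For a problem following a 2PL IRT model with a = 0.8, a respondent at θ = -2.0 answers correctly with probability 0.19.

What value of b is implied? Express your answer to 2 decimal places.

-0.19

P(θ) = 1 / (1 + exp(−a(θ − b)))
logit(0.19) = ln(0.19/0.81) = -1.4500
b = θ − logit/(a) = -2.0 − (-1.4500)/0.8000 = -0.1875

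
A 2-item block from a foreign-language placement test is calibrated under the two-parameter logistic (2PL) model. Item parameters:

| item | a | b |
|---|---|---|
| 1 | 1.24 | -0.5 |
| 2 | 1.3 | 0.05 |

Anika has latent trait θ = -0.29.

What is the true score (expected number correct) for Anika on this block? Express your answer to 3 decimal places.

0.956

P(θ) = 1 / (1 + exp(−a(θ − b)))
P_1 = 1/(1+e^{-0.2604}) = 0.5647
P_2 = 1/(1+e^{0.4420}) = 0.3913
E[score] = 0.5647 + 0.3913 = 0.9560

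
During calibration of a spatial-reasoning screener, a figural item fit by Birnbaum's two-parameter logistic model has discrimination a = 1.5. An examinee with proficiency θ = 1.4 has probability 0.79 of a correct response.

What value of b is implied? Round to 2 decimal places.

0.52

P(θ) = 1 / (1 + exp(−a(θ − b)))
logit(0.79) = ln(0.79/0.21) = 1.3249
b = θ − logit/(a) = 1.4 − 1.3249/1.5000 = 0.5167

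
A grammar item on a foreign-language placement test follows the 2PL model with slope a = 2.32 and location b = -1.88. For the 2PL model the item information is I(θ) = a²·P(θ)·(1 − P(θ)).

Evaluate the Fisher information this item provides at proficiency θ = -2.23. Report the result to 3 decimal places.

P = 1/(1+e^{0.8120}) = 0.3075
P(1−P) = 0.3075 × 0.6925 = 0.2129
I = a² × P(1−P) = 2.32² × 0.2129 = 1.14607

1.146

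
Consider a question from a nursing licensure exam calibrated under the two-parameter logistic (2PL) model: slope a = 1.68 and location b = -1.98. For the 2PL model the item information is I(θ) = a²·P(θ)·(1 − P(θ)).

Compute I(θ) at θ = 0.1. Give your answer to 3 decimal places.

P = 1/(1+e^{-3.4944}) = 0.9705
P(1−P) = 0.9705 × 0.0295 = 0.0286
I = a² × P(1−P) = 1.68² × 0.0286 = 0.08073

0.081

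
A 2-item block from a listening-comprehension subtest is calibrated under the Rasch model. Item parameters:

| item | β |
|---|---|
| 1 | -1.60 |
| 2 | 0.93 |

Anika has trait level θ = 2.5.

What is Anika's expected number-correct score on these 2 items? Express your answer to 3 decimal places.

1.811

P(θ) = 1 / (1 + exp(−(θ − β)))
P_1 = 1/(1+e^{-4.1000}) = 0.9837
P_2 = 1/(1+e^{-1.5700}) = 0.8278
E[score] = 0.9837 + 0.8278 = 1.8115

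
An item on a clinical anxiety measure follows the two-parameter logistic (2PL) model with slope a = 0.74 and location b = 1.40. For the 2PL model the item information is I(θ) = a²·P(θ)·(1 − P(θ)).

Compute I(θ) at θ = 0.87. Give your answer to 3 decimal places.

0.132

P = 1/(1+e^{0.3922}) = 0.4032
P(1−P) = 0.4032 × 0.5968 = 0.2406
I = a² × P(1−P) = 0.74² × 0.2406 = 0.13177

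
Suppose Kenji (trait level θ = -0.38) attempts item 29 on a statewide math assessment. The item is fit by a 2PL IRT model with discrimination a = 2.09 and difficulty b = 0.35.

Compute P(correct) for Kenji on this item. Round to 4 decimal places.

P(θ) = 1 / (1 + exp(−a(θ − b)))
Exponent: 2.09 × (-0.38 − 0.35) = -1.5257
1/(1 + e^{1.5257}) = 0.1786

0.1786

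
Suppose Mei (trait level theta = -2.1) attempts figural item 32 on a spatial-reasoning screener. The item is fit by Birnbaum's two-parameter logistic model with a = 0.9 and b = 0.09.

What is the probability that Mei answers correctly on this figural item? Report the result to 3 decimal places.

P(theta) = 1 / (1 + exp(−a(theta − b)))
Exponent: 0.9 × (-2.1 − 0.09) = -1.9710
1/(1 + e^{1.9710}) = 0.1223

0.122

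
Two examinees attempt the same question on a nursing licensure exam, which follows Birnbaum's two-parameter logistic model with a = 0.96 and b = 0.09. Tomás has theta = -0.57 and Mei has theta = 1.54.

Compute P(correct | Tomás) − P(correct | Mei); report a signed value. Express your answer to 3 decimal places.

P(theta) = 1 / (1 + exp(−a(theta − b)))
P(Tomás) = 0.3467  [exponent -0.6336]
P(Mei) = 0.8009  [exponent 1.3920]
Difference = 0.3467 − 0.8009 = -0.4542

-0.454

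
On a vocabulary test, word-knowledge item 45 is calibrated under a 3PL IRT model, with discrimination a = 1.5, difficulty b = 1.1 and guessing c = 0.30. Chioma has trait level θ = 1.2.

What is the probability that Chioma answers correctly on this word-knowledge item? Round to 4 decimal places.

0.6762

P(θ) = c + (1 − c) · 1 / (1 + exp(−a(θ − b)))
Exponent: 1.5 × (1.2 − 1.1) = 0.1500
1/(1 + e^{-0.1500}) = 0.5374
P = 0.30 + 0.70 × 0.5374 = 0.6762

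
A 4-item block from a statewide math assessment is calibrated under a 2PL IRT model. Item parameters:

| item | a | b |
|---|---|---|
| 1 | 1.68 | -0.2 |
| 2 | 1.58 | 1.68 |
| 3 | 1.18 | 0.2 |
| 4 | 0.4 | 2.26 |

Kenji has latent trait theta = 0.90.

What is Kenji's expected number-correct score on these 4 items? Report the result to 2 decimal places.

2.15

P(theta) = 1 / (1 + exp(−a(theta − b)))
P_1 = 1/(1+e^{-1.8480}) = 0.8639
P_2 = 1/(1+e^{1.2324}) = 0.2258
P_3 = 1/(1+e^{-0.8260}) = 0.6955
P_4 = 1/(1+e^{0.5440}) = 0.3673
E[score] = 0.8639 + 0.2258 + 0.6955 + 0.3673 = 2.1524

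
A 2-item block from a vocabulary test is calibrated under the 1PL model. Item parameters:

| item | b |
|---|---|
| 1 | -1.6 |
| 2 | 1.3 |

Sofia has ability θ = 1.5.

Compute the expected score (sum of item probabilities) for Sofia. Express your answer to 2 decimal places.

P(θ) = 1 / (1 + exp(−(θ − b)))
P_1 = 1/(1+e^{-3.1000}) = 0.9569
P_2 = 1/(1+e^{-0.2000}) = 0.5498
E[score] = 0.9569 + 0.5498 = 1.5067

1.51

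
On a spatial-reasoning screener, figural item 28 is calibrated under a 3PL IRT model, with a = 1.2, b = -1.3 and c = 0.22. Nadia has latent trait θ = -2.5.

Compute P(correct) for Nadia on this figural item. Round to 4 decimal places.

0.3694

P(θ) = c + (1 − c) · 1 / (1 + exp(−a(θ − b)))
Exponent: 1.2 × (-2.5 − (-1.3)) = -1.4400
1/(1 + e^{1.4400}) = 0.1915
P = 0.22 + 0.78 × 0.1915 = 0.3694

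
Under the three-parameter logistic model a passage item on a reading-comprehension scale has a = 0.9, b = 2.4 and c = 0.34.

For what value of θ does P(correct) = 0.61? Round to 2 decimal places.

P(θ) = c + (1 − c) · 1 / (1 + exp(−a(θ − b)))
Remove guessing floor: (0.61 − 0.34)/(1 − 0.34) = 0.4091
logit = ln(0.4091/0.5909) = -0.3677
θ = b + logit/(a) = 2.4 + (-0.3677)/0.9000 = 1.9914

1.99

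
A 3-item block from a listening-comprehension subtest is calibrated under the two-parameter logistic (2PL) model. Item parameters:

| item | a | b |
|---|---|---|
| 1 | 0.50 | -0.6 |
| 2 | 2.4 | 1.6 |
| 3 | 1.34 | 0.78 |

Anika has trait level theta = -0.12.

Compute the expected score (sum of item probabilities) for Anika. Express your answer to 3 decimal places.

P(theta) = 1 / (1 + exp(−a(theta − b)))
P_1 = 1/(1+e^{-0.2400}) = 0.5597
P_2 = 1/(1+e^{4.1280}) = 0.0159
P_3 = 1/(1+e^{1.2060}) = 0.2304
E[score] = 0.5597 + 0.0159 + 0.2304 = 0.8060

0.806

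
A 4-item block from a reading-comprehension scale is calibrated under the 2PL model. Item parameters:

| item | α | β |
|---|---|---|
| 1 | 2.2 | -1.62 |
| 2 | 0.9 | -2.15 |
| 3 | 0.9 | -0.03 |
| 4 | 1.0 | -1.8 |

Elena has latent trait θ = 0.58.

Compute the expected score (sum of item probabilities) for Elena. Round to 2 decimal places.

P(θ) = 1 / (1 + exp(−α(θ − β)))
P_1 = 1/(1+e^{-4.8400}) = 0.9922
P_2 = 1/(1+e^{-2.4570}) = 0.9211
P_3 = 1/(1+e^{-0.5490}) = 0.6339
P_4 = 1/(1+e^{-2.3800}) = 0.9153
E[score] = 0.9922 + 0.9211 + 0.6339 + 0.9153 = 3.4624

3.46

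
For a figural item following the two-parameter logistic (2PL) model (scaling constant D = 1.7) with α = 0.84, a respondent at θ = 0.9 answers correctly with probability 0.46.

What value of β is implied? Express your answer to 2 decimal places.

P(θ) = 1 / (1 + exp(−D·α(θ − β)))
logit(0.46) = ln(0.46/0.54) = -0.1603
β = θ − logit/(1.7·α) = 0.9 − (-0.1603)/1.4280 = 1.0123

1.01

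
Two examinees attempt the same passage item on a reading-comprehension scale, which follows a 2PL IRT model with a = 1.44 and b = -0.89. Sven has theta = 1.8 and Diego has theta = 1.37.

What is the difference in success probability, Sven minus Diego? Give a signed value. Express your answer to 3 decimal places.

P(theta) = 1 / (1 + exp(−a(theta − b)))
P(Sven) = 0.9796  [exponent 3.8736]
P(Diego) = 0.9628  [exponent 3.2544]
Difference = 0.9796 − 0.9628 = 0.0168

0.017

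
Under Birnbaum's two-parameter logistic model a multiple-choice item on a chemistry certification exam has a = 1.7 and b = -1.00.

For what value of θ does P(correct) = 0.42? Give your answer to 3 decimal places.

-1.190

P(θ) = 1 / (1 + exp(−a(θ − b)))
logit = ln(0.4200/0.5800) = -0.3228
θ = b + logit/(a) = -1.00 + (-0.3228)/1.7000 = -1.1899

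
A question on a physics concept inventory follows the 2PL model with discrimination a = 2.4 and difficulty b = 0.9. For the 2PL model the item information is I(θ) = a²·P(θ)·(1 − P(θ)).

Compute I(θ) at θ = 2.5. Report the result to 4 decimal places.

P = 1/(1+e^{-3.8400}) = 0.9790
P(1−P) = 0.9790 × 0.0210 = 0.0206
I = a² × P(1−P) = 2.4² × 0.0206 = 0.11865

0.1186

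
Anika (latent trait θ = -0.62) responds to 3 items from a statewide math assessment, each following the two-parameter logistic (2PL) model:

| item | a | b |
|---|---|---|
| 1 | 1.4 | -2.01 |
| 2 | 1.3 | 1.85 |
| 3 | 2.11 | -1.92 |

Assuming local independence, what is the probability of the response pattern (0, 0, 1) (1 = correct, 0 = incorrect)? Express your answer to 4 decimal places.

P(θ) = 1 / (1 + exp(−a(θ − b)))
P_1 = 1/(1+e^{-1.9460}) = 0.8750
P_2 = 1/(1+e^{3.2110}) = 0.0388
P_3 = 1/(1+e^{-2.7430}) = 0.9395
L = (1−P_1) × (1−P_2) × P_3 = 0.1250 × 0.9612 × 0.9395 = 0.11288

0.1129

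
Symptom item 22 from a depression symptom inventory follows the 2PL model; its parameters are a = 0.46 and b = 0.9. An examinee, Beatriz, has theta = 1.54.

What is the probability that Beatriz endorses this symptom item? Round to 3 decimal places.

0.573

P(theta) = 1 / (1 + exp(−a(theta − b)))
Exponent: 0.46 × (1.54 − 0.9) = 0.2944
1/(1 + e^{-0.2944}) = 0.5731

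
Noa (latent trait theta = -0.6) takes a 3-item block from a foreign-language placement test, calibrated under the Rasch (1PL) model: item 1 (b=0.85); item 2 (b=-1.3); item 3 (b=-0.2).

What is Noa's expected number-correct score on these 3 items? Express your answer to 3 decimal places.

1.260

P(theta) = 1 / (1 + exp(−(theta − b)))
P_1 = 1/(1+e^{1.4500}) = 0.1900
P_2 = 1/(1+e^{-0.7000}) = 0.6682
P_3 = 1/(1+e^{0.4000}) = 0.4013
E[score] = 0.1900 + 0.6682 + 0.4013 = 1.2595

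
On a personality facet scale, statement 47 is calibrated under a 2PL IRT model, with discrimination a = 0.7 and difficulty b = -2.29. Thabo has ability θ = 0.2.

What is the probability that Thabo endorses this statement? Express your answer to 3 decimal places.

0.851

P(θ) = 1 / (1 + exp(−a(θ − b)))
Exponent: 0.7 × (0.2 − (-2.29)) = 1.7430
1/(1 + e^{-1.7430}) = 0.8511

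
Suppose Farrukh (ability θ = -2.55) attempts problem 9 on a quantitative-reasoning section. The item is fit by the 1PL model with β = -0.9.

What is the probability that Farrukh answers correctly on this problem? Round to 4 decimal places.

0.1611

P(θ) = 1 / (1 + exp(−(θ − β)))
Exponent: (-2.55 − (-0.9)) = -1.6500
1/(1 + e^{1.6500}) = 0.1611
P = 0.1611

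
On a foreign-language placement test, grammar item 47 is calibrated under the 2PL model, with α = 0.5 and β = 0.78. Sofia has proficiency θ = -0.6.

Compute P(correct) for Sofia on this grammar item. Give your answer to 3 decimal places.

0.334

P(θ) = 1 / (1 + exp(−α(θ − β)))
Exponent: 0.5 × (-0.6 − 0.78) = -0.6900
1/(1 + e^{0.6900}) = 0.3340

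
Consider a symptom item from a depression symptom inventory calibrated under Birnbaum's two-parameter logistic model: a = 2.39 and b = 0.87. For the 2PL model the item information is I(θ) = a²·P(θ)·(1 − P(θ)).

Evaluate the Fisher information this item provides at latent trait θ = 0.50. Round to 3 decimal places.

P = 1/(1+e^{0.8843}) = 0.2923
P(1−P) = 0.2923 × 0.7077 = 0.2069
I = a² × P(1−P) = 2.39² × 0.2069 = 1.18158

1.182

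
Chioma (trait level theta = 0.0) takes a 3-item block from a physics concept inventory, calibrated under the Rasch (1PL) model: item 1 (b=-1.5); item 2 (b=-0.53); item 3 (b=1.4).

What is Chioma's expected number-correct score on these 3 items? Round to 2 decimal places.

P(theta) = 1 / (1 + exp(−(theta − b)))
P_1 = 1/(1+e^{-1.5000}) = 0.8176
P_2 = 1/(1+e^{-0.5300}) = 0.6295
P_3 = 1/(1+e^{1.4000}) = 0.1978
E[score] = 0.8176 + 0.6295 + 0.1978 = 1.6449

1.64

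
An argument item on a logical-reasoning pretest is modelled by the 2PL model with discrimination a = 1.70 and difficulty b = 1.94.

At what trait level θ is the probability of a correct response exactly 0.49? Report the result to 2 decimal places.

P(θ) = 1 / (1 + exp(−a(θ − b)))
logit = ln(0.4900/0.5100) = -0.0400
θ = b + logit/(a) = 1.94 + (-0.0400)/1.7000 = 1.9165

1.92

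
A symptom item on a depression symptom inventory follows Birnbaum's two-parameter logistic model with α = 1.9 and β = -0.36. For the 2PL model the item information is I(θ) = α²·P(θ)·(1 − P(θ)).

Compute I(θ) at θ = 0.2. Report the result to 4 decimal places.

0.6885

P = 1/(1+e^{-1.0640}) = 0.7435
P(1−P) = 0.7435 × 0.2565 = 0.1907
I = α² × P(1−P) = 1.9² × 0.1907 = 0.68854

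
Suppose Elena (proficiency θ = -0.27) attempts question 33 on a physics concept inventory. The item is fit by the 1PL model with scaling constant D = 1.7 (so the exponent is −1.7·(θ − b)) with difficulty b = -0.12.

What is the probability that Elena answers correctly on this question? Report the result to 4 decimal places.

P(θ) = 1 / (1 + exp(−D·(θ − b)))
Exponent: 1.7 × (-0.27 − (-0.12)) = -0.2550
1/(1 + e^{0.2550}) = 0.4366
P = 0.4366

0.4366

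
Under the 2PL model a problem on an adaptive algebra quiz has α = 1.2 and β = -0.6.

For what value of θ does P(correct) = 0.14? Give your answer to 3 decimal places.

-2.113

P(θ) = 1 / (1 + exp(−α(θ − β)))
logit = ln(0.1400/0.8600) = -1.8153
θ = β + logit/(α) = -0.6 + (-1.8153)/1.2000 = -2.1127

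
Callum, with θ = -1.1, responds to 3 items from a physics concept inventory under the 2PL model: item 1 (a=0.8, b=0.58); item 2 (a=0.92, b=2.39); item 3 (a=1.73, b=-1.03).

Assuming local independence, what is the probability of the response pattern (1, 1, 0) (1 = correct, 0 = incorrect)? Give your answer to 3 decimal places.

0.004

P(θ) = 1 / (1 + exp(−a(θ − b)))
P_1 = 1/(1+e^{1.3440}) = 0.2069
P_2 = 1/(1+e^{3.2108}) = 0.0388
P_3 = 1/(1+e^{0.1211}) = 0.4698
L = P_1 × P_2 × (1−P_3) = 0.2069 × 0.0388 × 0.5302 = 0.00425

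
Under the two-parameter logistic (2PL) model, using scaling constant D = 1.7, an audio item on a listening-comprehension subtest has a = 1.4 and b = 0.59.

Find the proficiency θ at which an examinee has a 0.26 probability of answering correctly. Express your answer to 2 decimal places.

0.15

P(θ) = 1 / (1 + exp(−D·a(θ − b)))
logit = ln(0.2600/0.7400) = -1.0460
θ = b + logit/(1.7·a) = 0.59 + (-1.0460)/2.3800 = 0.1505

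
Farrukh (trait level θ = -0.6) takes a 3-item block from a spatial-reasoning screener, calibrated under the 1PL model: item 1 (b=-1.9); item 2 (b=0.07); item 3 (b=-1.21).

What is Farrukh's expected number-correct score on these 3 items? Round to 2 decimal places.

1.77

P(θ) = 1 / (1 + exp(−(θ − b)))
P_1 = 1/(1+e^{-1.3000}) = 0.7858
P_2 = 1/(1+e^{0.6700}) = 0.3385
P_3 = 1/(1+e^{-0.6100}) = 0.6479
E[score] = 0.7858 + 0.3385 + 0.6479 = 1.7723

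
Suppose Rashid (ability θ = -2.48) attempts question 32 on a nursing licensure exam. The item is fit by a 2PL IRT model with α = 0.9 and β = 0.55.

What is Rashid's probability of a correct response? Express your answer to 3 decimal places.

P(θ) = 1 / (1 + exp(−α(θ − β)))
Exponent: 0.9 × (-2.48 − 0.55) = -2.7270
1/(1 + e^{2.7270}) = 0.0614

0.061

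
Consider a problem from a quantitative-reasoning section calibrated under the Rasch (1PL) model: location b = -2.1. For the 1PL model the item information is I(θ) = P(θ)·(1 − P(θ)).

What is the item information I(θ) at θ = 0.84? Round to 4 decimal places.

0.0477

P = 1/(1+e^{-2.9400}) = 0.9498
P(1−P) = 0.9498 × 0.0502 = 0.0477
I = P(1−P) = 0.04769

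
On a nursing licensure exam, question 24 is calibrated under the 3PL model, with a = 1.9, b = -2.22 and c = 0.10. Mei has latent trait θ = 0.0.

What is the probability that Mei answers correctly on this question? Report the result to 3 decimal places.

0.987

P(θ) = c + (1 − c) · 1 / (1 + exp(−a(θ − b)))
Exponent: 1.9 × (0.0 − (-2.22)) = 4.2180
1/(1 + e^{-4.2180}) = 0.9855
P = 0.10 + 0.90 × 0.9855 = 0.9869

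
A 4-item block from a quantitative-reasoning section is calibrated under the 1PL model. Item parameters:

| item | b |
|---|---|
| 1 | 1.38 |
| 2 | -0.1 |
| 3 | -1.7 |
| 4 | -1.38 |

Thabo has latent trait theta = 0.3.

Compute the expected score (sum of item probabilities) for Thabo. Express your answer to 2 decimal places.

2.58

P(theta) = 1 / (1 + exp(−(theta − b)))
P_1 = 1/(1+e^{1.0800}) = 0.2535
P_2 = 1/(1+e^{-0.4000}) = 0.5987
P_3 = 1/(1+e^{-2.0000}) = 0.8808
P_4 = 1/(1+e^{-1.6800}) = 0.8429
E[score] = 0.2535 + 0.5987 + 0.8808 + 0.8429 = 2.5759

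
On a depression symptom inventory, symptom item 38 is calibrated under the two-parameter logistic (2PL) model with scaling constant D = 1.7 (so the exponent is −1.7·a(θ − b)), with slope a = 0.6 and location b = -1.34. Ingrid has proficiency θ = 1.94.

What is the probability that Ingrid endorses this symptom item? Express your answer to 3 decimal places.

0.966

P(θ) = 1 / (1 + exp(−D·a(θ − b)))
Exponent: 1.7 × 0.6 × (1.94 − (-1.34)) = 3.3456
1/(1 + e^{-3.3456}) = 0.9660
P = 0.9660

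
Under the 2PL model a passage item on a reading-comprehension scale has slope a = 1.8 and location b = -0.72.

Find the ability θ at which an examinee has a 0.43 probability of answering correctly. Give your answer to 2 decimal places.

-0.88

P(θ) = 1 / (1 + exp(−a(θ − b)))
logit = ln(0.4300/0.5700) = -0.2819
θ = b + logit/(a) = -0.72 + (-0.2819)/1.8000 = -0.8766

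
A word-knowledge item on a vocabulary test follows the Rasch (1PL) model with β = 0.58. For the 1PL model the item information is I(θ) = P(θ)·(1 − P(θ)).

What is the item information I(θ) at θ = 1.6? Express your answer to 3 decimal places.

P = 1/(1+e^{-1.0200}) = 0.7350
P(1−P) = 0.7350 × 0.2650 = 0.1948
I = P(1−P) = 0.19479

0.195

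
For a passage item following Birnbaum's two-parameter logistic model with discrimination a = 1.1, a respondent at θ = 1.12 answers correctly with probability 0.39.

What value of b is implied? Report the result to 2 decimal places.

P(θ) = 1 / (1 + exp(−a(θ − b)))
logit(0.39) = ln(0.39/0.61) = -0.4473
b = θ − logit/(a) = 1.12 − (-0.4473)/1.1000 = 1.5266

1.53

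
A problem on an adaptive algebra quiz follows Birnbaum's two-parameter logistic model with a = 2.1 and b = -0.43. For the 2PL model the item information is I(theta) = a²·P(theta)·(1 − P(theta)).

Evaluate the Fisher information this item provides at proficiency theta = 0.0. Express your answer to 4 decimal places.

0.9051

P = 1/(1+e^{-0.9030}) = 0.7116
P(1−P) = 0.7116 × 0.2884 = 0.2052
I = a² × P(1−P) = 2.1² × 0.2052 = 0.90511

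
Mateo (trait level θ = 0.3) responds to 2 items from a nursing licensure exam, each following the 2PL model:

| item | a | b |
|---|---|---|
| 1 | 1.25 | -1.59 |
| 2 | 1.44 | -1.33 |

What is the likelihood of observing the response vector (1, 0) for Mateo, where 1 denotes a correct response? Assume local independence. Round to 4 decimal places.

P(θ) = 1 / (1 + exp(−a(θ − b)))
P_1 = 1/(1+e^{-2.3625}) = 0.9139
P_2 = 1/(1+e^{-2.3472}) = 0.9127
L = P_1 × (1−P_2) = 0.9139 × 0.0873 = 0.07978

0.0798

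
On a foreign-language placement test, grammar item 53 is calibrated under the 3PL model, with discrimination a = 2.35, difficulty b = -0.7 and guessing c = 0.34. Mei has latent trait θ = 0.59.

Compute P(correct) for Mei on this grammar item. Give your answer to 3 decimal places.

0.970

P(θ) = c + (1 − c) · 1 / (1 + exp(−a(θ − b)))
Exponent: 2.35 × (0.59 − (-0.7)) = 3.0315
1/(1 + e^{-3.0315}) = 0.9540
P = 0.34 + 0.66 × 0.9540 = 0.9696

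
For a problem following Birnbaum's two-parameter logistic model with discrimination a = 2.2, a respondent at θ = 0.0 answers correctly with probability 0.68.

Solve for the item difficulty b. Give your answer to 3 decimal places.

-0.343

P(θ) = 1 / (1 + exp(−a(θ − b)))
logit(0.68) = ln(0.68/0.32) = 0.7538
b = θ − logit/(a) = 0.0 − 0.7538/2.2000 = -0.3426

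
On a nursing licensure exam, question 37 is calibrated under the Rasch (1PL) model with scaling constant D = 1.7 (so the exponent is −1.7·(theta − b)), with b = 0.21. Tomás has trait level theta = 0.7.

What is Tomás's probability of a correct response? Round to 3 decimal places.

P(theta) = 1 / (1 + exp(−D·(theta − b)))
Exponent: 1.7 × (0.7 − 0.21) = 0.8330
1/(1 + e^{-0.8330}) = 0.6970
P = 0.6970

0.697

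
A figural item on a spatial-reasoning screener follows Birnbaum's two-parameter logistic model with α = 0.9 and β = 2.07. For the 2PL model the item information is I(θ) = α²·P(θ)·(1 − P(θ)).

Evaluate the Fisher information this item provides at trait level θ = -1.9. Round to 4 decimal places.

0.0215

P = 1/(1+e^{3.5730}) = 0.0273
P(1−P) = 0.0273 × 0.9727 = 0.0266
I = α² × P(1−P) = 0.9² × 0.0266 = 0.02151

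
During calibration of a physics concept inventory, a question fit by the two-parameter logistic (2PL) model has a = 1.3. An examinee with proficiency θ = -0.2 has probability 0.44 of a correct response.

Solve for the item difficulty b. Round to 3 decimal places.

-0.014

P(θ) = 1 / (1 + exp(−a(θ − b)))
logit(0.44) = ln(0.44/0.56) = -0.2412
b = θ − logit/(a) = -0.2 − (-0.2412)/1.3000 = -0.0145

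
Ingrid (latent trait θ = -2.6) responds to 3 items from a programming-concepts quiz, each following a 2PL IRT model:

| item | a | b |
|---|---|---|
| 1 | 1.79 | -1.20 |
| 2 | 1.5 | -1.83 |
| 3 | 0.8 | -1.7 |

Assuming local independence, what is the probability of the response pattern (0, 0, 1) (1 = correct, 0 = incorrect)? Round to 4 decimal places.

P(θ) = 1 / (1 + exp(−a(θ − b)))
P_1 = 1/(1+e^{2.5060}) = 0.0754
P_2 = 1/(1+e^{1.1550}) = 0.2396
P_3 = 1/(1+e^{0.7200}) = 0.3274
L = (1−P_1) × (1−P_2) × P_3 = 0.9246 × 0.7604 × 0.3274 = 0.23018

0.2302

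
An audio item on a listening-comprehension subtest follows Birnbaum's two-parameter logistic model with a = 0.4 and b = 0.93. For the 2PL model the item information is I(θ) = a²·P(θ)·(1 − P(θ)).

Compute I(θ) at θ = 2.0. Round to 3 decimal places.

0.038

P = 1/(1+e^{-0.4280}) = 0.6054
P(1−P) = 0.6054 × 0.3946 = 0.2389
I = a² × P(1−P) = 0.4² × 0.2389 = 0.03822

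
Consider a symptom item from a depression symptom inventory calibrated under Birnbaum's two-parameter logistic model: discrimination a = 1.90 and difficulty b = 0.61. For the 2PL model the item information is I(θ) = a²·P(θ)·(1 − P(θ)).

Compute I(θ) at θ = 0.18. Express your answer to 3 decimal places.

0.767

P = 1/(1+e^{0.8170}) = 0.3064
P(1−P) = 0.3064 × 0.6936 = 0.2125
I = a² × P(1−P) = 1.90² × 0.2125 = 0.76719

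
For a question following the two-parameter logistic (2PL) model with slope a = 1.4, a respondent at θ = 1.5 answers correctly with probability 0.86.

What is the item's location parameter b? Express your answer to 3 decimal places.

P(θ) = 1 / (1 + exp(−a(θ − b)))
logit(0.86) = ln(0.86/0.14) = 1.8153
b = θ − logit/(a) = 1.5 − 1.8153/1.4000 = 0.2034

0.203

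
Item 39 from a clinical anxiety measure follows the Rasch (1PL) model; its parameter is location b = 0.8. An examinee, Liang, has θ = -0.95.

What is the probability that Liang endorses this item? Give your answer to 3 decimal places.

0.148

P(θ) = 1 / (1 + exp(−(θ − b)))
Exponent: (-0.95 − 0.8) = -1.7500
1/(1 + e^{1.7500}) = 0.1480
P = 0.1480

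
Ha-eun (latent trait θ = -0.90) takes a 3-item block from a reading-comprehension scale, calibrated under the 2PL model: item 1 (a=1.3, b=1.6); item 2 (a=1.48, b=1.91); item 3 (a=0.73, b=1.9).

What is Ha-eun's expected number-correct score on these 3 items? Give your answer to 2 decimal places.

P(θ) = 1 / (1 + exp(−a(θ − b)))
P_1 = 1/(1+e^{3.2500}) = 0.0373
P_2 = 1/(1+e^{4.1588}) = 0.0154
P_3 = 1/(1+e^{2.0440}) = 0.1147
E[score] = 0.0373 + 0.0154 + 0.1147 = 0.1674

0.17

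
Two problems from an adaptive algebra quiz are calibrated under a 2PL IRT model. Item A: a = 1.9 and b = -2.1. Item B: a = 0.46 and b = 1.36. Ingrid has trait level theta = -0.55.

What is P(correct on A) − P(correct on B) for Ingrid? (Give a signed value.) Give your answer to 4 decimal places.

P(theta) = 1 / (1 + exp(−a(theta − b)))
P_A = 0.9500
P_B = 0.2935
P_A − P_B = 0.6566

0.6566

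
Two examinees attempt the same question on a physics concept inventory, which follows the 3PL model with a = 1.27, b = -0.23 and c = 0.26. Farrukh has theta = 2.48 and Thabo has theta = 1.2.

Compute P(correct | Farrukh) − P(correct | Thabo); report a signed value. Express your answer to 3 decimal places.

P(theta) = c + (1 − c) · 1 / (1 + exp(−a(theta − b)))
P(Farrukh) = 0.9770  [exponent 3.4417]
P(Thabo) = 0.8965  [exponent 1.8161]
Difference = 0.9770 − 0.8965 = 0.0806

0.081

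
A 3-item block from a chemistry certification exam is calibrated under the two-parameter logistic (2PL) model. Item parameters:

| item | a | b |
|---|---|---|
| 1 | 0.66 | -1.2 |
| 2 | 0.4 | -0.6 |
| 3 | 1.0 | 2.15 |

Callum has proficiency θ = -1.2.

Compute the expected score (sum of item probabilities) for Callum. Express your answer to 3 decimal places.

0.974

P(θ) = 1 / (1 + exp(−a(θ − b)))
P_1 = 1/(1+e^{0.0000}) = 0.5000
P_2 = 1/(1+e^{0.2400}) = 0.4403
P_3 = 1/(1+e^{3.3500}) = 0.0339
E[score] = 0.5000 + 0.4403 + 0.0339 = 0.9742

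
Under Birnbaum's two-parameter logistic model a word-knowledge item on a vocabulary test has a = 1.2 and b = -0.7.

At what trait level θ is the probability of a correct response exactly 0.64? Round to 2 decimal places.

-0.22

P(θ) = 1 / (1 + exp(−a(θ − b)))
logit = ln(0.6400/0.3600) = 0.5754
θ = b + logit/(a) = -0.7 + 0.5754/1.2000 = -0.2205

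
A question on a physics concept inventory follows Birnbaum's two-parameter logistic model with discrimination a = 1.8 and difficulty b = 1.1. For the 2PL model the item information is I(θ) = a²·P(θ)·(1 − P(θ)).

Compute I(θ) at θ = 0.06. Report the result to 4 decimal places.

0.3743

P = 1/(1+e^{1.8720}) = 0.1333
P(1−P) = 0.1333 × 0.8667 = 0.1155
I = a² × P(1−P) = 1.8² × 0.1155 = 0.37435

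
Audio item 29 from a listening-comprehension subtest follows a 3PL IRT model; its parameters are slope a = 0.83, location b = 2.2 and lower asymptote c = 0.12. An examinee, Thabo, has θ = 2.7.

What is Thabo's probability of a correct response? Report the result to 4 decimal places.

0.6500

P(θ) = c + (1 − c) · 1 / (1 + exp(−a(θ − b)))
Exponent: 0.83 × (2.7 − 2.2) = 0.4150
1/(1 + e^{-0.4150}) = 0.6023
P = 0.12 + 0.88 × 0.6023 = 0.6500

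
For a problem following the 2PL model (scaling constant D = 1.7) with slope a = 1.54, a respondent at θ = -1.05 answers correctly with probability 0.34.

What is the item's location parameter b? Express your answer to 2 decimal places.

-0.80

P(θ) = 1 / (1 + exp(−D·a(θ − b)))
logit(0.34) = ln(0.34/0.66) = -0.6633
b = θ − logit/(1.7·a) = -1.05 − (-0.6633)/2.6180 = -0.7966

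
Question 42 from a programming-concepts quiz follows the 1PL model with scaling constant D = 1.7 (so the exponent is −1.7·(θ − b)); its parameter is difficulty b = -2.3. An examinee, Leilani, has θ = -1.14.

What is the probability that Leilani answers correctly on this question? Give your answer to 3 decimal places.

P(θ) = 1 / (1 + exp(−D·(θ − b)))
Exponent: 1.7 × (-1.14 − (-2.3)) = 1.9720
1/(1 + e^{-1.9720}) = 0.8778
P = 0.8778

0.878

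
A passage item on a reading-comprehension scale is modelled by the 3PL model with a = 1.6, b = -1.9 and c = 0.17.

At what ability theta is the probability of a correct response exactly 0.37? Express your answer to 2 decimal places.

P(theta) = c + (1 − c) · 1 / (1 + exp(−a(theta − b)))
Remove guessing floor: (0.37 − 0.17)/(1 − 0.17) = 0.2410
logit = ln(0.2410/0.7590) = -1.1474
theta = b + logit/(a) = -1.9 + (-1.1474)/1.6000 = -2.6171

-2.62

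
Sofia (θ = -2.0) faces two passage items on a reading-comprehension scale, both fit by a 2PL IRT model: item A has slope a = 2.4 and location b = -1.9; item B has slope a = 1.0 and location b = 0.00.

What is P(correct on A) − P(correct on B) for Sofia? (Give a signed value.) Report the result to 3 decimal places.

0.321

P(θ) = 1 / (1 + exp(−a(θ − b)))
P_A = 0.4403
P_B = 0.1192
P_A − P_B = 0.3211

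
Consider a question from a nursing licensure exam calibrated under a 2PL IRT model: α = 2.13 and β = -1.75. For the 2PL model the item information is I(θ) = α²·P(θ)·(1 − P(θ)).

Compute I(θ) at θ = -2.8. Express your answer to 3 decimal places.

0.396

P = 1/(1+e^{2.2365}) = 0.0965
P(1−P) = 0.0965 × 0.9035 = 0.0872
I = α² × P(1−P) = 2.13² × 0.0872 = 0.39564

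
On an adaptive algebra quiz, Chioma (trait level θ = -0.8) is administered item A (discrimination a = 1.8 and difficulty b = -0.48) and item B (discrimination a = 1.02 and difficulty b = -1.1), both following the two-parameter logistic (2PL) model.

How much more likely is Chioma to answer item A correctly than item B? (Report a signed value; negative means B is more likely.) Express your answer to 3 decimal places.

-0.216

P(θ) = 1 / (1 + exp(−a(θ − b)))
P_A = 0.3599
P_B = 0.5759
P_A − P_B = -0.2161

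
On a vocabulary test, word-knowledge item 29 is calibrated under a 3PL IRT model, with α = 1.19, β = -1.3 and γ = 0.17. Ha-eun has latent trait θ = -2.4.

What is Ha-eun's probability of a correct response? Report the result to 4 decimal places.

P(θ) = γ + (1 − γ) · 1 / (1 + exp(−α(θ − β)))
Exponent: 1.19 × (-2.4 − (-1.3)) = -1.3090
1/(1 + e^{1.3090}) = 0.2127
P = 0.17 + 0.83 × 0.2127 = 0.3465

0.3465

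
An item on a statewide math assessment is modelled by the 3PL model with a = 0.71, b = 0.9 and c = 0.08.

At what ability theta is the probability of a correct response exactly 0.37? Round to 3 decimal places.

-0.193

P(theta) = c + (1 − c) · 1 / (1 + exp(−a(theta − b)))
Remove guessing floor: (0.37 − 0.08)/(1 − 0.08) = 0.3152
logit = ln(0.3152/0.6848) = -0.7758
theta = b + logit/(a) = 0.9 + (-0.7758)/0.7100 = -0.1927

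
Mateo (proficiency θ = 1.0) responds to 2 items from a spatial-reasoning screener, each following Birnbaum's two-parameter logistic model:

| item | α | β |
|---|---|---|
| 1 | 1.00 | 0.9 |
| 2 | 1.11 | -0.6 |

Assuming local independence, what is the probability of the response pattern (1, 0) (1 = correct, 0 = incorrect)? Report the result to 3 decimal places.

P(θ) = 1 / (1 + exp(−α(θ − β)))
P_1 = 1/(1+e^{-0.1000}) = 0.5250
P_2 = 1/(1+e^{-1.7760}) = 0.8552
L = P_1 × (1−P_2) = 0.5250 × 0.1448 = 0.07602

0.076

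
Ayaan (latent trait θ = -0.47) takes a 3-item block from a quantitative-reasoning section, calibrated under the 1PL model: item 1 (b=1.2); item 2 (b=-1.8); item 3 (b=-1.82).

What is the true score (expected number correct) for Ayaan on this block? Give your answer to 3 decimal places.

1.743

P(θ) = 1 / (1 + exp(−(θ − b)))
P_1 = 1/(1+e^{1.6700}) = 0.1584
P_2 = 1/(1+e^{-1.3300}) = 0.7908
P_3 = 1/(1+e^{-1.3500}) = 0.7941
E[score] = 0.1584 + 0.7908 + 0.7941 = 1.7434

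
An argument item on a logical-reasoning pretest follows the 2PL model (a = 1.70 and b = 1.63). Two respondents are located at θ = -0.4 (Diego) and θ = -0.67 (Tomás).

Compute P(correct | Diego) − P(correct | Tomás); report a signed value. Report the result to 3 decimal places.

0.011

P(θ) = 1 / (1 + exp(−a(θ − b)))
P(Diego) = 0.0307  [exponent -3.4510]
P(Tomás) = 0.0196  [exponent -3.9100]
Difference = 0.0307 − 0.0196 = 0.0111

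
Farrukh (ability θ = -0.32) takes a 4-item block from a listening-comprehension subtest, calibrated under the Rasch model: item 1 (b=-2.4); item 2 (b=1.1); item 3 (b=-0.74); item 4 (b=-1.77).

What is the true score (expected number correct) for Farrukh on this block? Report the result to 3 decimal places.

2.497

P(θ) = 1 / (1 + exp(−(θ − b)))
P_1 = 1/(1+e^{-2.0800}) = 0.8889
P_2 = 1/(1+e^{1.4200}) = 0.1947
P_3 = 1/(1+e^{-0.4200}) = 0.6035
P_4 = 1/(1+e^{-1.4500}) = 0.8100
E[score] = 0.8889 + 0.1947 + 0.6035 + 0.8100 = 2.4971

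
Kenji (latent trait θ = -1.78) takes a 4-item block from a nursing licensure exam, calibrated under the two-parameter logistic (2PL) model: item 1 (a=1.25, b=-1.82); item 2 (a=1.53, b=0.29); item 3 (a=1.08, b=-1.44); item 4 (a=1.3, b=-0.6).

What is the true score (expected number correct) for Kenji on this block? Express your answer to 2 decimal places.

1.14

P(θ) = 1 / (1 + exp(−a(θ − b)))
P_1 = 1/(1+e^{-0.0500}) = 0.5125
P_2 = 1/(1+e^{3.1671}) = 0.0404
P_3 = 1/(1+e^{0.3672}) = 0.4092
P_4 = 1/(1+e^{1.5340}) = 0.1774
E[score] = 0.5125 + 0.0404 + 0.4092 + 0.1774 = 1.1395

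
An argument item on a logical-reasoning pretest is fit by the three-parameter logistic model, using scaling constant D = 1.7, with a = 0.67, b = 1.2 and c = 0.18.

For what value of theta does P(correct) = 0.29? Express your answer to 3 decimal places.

P(theta) = c + (1 − c) · 1 / (1 + exp(−D·a(theta − b)))
Remove guessing floor: (0.29 − 0.18)/(1 − 0.18) = 0.1341
logit = ln(0.1341/0.8659) = -1.8648
theta = b + logit/(1.7·a) = 1.2 + (-1.8648)/1.1390 = -0.4372

-0.437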